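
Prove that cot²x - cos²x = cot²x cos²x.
LHS = cos²x/sin²x - cos²x = cos²x(1/sin²x - 1) = cos²x · (1 - sin²x)/sin²x = cos²x · cos²x/sin²x = cos²x · cot²x = RHS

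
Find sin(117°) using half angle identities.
sin(117°) = √((1 - cos 234°)/2) = 0.891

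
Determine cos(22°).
cos(22°) = 0.9272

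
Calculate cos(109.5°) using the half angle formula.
cos(109.5°) = -√((1 + cos 219°)/2) = -0.3338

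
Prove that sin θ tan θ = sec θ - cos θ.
RHS = 1/cos θ - cos θ = (1 - cos²θ)/cos θ = sin²θ/cos θ = sin θ · (sin θ/cos θ) = sin θ tan θ = LHS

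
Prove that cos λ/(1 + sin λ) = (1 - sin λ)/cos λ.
RHS = (1 - sin λ)(1 + sin λ) / (cos λ(1 + sin λ)) = (1 - sin²λ) / (cos λ(1 + sin λ)) = cos²λ / (cos λ(1 + sin λ)) = cos λ/(1 + sin λ) = LHS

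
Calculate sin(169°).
sin(169°) = 0.1908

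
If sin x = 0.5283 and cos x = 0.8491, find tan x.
tan x = sin x / cos x = 0.6222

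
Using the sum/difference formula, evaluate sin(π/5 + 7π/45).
sin(π/5 + 7π/45) = sin π/5 cos 7π/45 + cos π/5 sin 7π/45 = 0.8988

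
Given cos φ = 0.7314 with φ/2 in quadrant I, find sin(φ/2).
sin(φ/2) = ±√((1 - cos φ)/2); positive since φ/2 ∈ QI, so sin(φ/2) = 0.3665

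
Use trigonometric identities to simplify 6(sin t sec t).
6(sin t sec t) = 6(tan t) (using Reciprocal + quotient)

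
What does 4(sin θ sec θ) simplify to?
4(sin θ sec θ) = 4(tan θ) (using Reciprocal + quotient)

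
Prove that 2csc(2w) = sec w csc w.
LHS = 2/sin(2w) = 2/(2 sin w cos w) = 1/(sin w cos w) = (1/cos w)(1/sin w) = sec w csc w = RHS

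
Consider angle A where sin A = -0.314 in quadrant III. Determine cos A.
cos A = ±√(1 - sin²A) = -0.9494 (negative in QIII)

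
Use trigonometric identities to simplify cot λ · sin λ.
cot λ · sin λ = cos λ (using Quotient identity)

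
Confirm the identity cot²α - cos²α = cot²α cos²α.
LHS = cos²α/sin²α - cos²α = cos²α(1/sin²α - 1) = cos²α · (1 - sin²α)/sin²α = cos²α · cos²α/sin²α = cos²α · cot²α = RHS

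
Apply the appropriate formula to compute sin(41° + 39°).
sin(41° + 39°) = sin 41° cos 39° + cos 41° sin 39° = 0.9848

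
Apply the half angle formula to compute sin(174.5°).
sin(174.5°) = √((1 - cos 349°)/2) = 0.09585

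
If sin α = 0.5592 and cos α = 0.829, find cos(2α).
cos(2α) = cos²α - sin²α = 0.3745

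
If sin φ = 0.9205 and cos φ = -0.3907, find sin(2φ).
sin(2φ) = 2 sin φ cos φ = -0.7193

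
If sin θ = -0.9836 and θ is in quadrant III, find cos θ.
cos θ = -0.1804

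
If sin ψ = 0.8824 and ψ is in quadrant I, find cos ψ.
cos ψ = 0.4705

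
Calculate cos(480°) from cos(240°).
cos(480°) = cos²240° - sin²240° = -1/2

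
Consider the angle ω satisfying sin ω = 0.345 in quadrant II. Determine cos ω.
cos ω = ±√(1 - sin²ω) = -0.9386 (negative in QII)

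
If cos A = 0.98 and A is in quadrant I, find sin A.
sin A = 0.199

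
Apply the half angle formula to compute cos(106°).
cos(106°) = -√((1 + cos 212°)/2) = -0.2756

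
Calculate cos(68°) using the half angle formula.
cos(68°) = √((1 + cos 136°)/2) = 0.3746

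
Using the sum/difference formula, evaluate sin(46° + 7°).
sin(46° + 7°) = sin 46° cos 7° + cos 46° sin 7° = 0.7986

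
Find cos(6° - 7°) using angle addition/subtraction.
cos(6° - 7°) = cos 6° cos 7° + sin 6° sin 7° = 0.9998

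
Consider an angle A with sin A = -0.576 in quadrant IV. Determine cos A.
cos A = √(1 - sin²A) = 0.8174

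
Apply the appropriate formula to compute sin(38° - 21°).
sin(38° - 21°) = sin 38° cos 21° - cos 38° sin 21° = 0.2924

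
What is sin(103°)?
sin(103°) = 0.9744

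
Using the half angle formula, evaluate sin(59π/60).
sin(59π/60) = √((1 - cos 59π/30)/2) = 0.05234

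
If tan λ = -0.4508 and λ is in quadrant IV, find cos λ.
cos λ = 0.9116 (using tan²λ + 1 = sec²λ)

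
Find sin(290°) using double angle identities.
sin(290°) = 2 sin 145° cos 145° = -0.9397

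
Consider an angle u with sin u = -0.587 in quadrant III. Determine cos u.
cos u = ±√(1 - sin²u) = -0.8096 (negative in QIII)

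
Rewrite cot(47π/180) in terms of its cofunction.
cot(47π/180) = tan(π/2 - 47π/180) = tan(43π/180)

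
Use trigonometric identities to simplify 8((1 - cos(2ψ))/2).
8((1 - cos(2ψ))/2) = 8(sin²ψ) (using Power reduction)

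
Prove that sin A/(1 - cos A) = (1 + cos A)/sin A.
LHS = sin A(1 + cos A) / ((1 - cos A)(1 + cos A)) = sin A(1 + cos A) / (1 - cos²A) = sin A(1 + cos A) / sin²A = (1 + cos A)/sin A = RHS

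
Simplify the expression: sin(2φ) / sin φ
sin(2φ) / sin φ = 2 cos φ (using Double angle)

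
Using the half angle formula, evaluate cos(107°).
cos(107°) = -√((1 + cos 214°)/2) = -0.2924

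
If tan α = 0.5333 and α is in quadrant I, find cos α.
cos α = 0.8824 (using tan²α + 1 = sec²α)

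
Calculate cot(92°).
cot(92°) = -0.03492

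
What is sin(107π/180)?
sin(107π/180) = 0.9563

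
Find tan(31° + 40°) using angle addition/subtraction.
tan(31° + 40°) = (tan 31° + tan 40°)/(1 - tan 31° tan 40°) = 2.904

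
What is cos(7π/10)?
cos(7π/10) = -0.5878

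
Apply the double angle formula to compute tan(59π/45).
tan(59π/45) = 2 tan 59π/90 / (1 - tan²59π/90) = 1.483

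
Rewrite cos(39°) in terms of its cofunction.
cos(39°) = sin(90° - 39°) = sin(51°)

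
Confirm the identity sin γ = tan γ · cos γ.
RHS = (sin γ/cos γ) · cos γ = sin γ = LHS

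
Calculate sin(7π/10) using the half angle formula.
sin(7π/10) = √((1 - cos 7π/5)/2) = 0.809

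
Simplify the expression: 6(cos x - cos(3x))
6(cos x - cos(3x)) = 6(2 sin(2x) sin x) (using Sum-to-product)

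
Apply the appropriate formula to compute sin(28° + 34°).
sin(28° + 34°) = sin 28° cos 34° + cos 28° sin 34° = 0.8829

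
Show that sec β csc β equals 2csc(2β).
RHS = 2/sin(2β) = 2/(2 sin β cos β) = 1/(sin β cos β) = (1/cos β)(1/sin β) = sec β csc β = LHS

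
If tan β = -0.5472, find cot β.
cot β = 1/tan β = -1.827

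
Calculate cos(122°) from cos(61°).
cos(122°) = cos²61° - sin²61° = -0.5299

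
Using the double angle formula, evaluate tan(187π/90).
tan(187π/90) = 2 tan 187π/180 / (1 - tan²187π/180) = 0.2493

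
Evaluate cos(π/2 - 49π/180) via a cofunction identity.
cos(π/2 - 49π/180) = sin(49π/180) = 0.7547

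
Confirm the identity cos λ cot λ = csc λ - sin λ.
RHS = 1/sin λ - sin λ = (1 - sin²λ)/sin λ = cos²λ/sin λ = cos λ · (cos λ/sin λ) = cos λ cot λ = LHS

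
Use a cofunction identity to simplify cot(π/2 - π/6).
cot(π/2 - π/6) = tan(π/6)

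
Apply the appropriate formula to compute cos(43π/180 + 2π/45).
cos(43π/180 + 2π/45) = cos 43π/180 cos 2π/45 - sin 43π/180 sin 2π/45 = 0.6293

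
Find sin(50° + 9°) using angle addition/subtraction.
sin(50° + 9°) = sin 50° cos 9° + cos 50° sin 9° = 0.8572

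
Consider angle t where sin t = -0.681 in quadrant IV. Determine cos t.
cos t = √(1 - sin²t) = 0.7323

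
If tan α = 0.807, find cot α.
cot α = 1/tan α = 1.239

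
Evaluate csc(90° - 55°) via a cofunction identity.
csc(90° - 55°) = sec(55°) = 1.743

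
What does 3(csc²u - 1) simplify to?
3(csc²u - 1) = 3(cot²u) (using Pythagorean identity)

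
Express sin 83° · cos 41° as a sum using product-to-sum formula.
sin 83° cos 41° = (1/2)[sin(83°+41°) + sin(83°-41°)]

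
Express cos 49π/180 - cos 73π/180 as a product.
cos 49π/180 - cos 73π/180 = -2 sin(61π/180) sin(-π/15)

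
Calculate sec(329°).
sec(329°) = 1.167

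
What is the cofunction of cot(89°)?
cot(89°) = tan(90° - 89°) = tan(1°)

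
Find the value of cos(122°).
cos(122°) = -0.5299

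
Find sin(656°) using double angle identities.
sin(656°) = 2 sin 328° cos 328° = -0.8988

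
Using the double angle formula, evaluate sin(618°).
sin(618°) = 2 sin 309° cos 309° = -0.9781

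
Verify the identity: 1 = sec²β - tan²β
RHS = 1/cos²β - sin²β/cos²β = (1 - sin²β)/cos²β = cos²β/cos²β = 1 = LHS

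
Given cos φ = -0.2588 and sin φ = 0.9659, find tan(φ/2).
tan(φ/2) = sin φ / (1 + cos φ) = 1.303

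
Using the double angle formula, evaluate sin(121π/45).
sin(121π/45) = 2 sin 121π/90 cos 121π/90 = 0.829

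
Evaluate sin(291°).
sin(291°) = -0.9336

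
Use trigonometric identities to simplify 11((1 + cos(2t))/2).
11((1 + cos(2t))/2) = 11(cos²t) (using Power reduction)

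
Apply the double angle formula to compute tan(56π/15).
tan(56π/15) = 2 tan 28π/15 / (1 - tan²28π/15) = -1.111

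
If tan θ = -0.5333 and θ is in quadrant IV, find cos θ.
cos θ = 0.8824 (using tan²θ + 1 = sec²θ)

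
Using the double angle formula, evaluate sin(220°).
sin(220°) = 2 sin 110° cos 110° = -0.6428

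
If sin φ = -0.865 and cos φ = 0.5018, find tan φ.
tan φ = sin φ / cos φ = -1.724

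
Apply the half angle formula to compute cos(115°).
cos(115°) = -√((1 + cos 230°)/2) = -0.4226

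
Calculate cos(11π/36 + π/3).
cos(11π/36 + π/3) = cos 11π/36 cos π/3 - sin 11π/36 sin π/3 = -0.4226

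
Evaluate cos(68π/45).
cos(68π/45) = 0.0349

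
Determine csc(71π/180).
csc(71π/180) = 1.058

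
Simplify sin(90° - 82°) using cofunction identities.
sin(90° - 82°) = cos(82°)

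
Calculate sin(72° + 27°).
sin(72° + 27°) = sin 72° cos 27° + cos 72° sin 27° = 0.9877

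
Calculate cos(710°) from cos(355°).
cos(710°) = cos²355° - sin²355° = 0.9848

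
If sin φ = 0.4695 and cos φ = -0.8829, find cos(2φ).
cos(2φ) = cos²φ - sin²φ = 0.5591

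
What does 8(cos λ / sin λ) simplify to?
8(cos λ / sin λ) = 8(cot λ) (using Quotient identity)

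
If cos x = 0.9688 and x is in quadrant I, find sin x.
sin x = 0.2478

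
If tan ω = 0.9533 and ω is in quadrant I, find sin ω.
sin ω = 0.69 (using tan²ω + 1 = sec²ω)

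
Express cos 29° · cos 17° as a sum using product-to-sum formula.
cos 29° cos 17° = (1/2)[cos(29°-17°) + cos(29°+17°)]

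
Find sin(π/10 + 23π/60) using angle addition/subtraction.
sin(π/10 + 23π/60) = sin π/10 cos 23π/60 + cos π/10 sin 23π/60 = 0.9986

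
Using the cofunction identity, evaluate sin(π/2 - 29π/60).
sin(π/2 - 29π/60) = cos(29π/60) = 0.05234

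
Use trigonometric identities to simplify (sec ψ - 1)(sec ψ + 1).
(sec ψ - 1)(sec ψ + 1) = tan²ψ (using Diff. of squares)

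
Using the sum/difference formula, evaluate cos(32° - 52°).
cos(32° - 52°) = cos 32° cos 52° + sin 32° sin 52° = 0.9397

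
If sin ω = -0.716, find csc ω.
csc ω = 1/sin ω = -1.397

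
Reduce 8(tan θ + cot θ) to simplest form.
8(tan θ + cot θ) = 8(sec θ csc θ) (using Quotient identities)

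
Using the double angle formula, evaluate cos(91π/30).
cos(91π/30) = cos²91π/60 - sin²91π/60 = -0.9945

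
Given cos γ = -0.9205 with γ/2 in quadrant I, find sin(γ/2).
sin(γ/2) = ±√((1 - cos γ)/2); positive since γ/2 ∈ QI, so sin(γ/2) = 0.9799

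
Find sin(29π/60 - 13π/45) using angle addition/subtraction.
sin(29π/60 - 13π/45) = sin 29π/60 cos 13π/45 - cos 29π/60 sin 13π/45 = 0.5736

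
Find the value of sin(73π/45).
sin(73π/45) = -0.9272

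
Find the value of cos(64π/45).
cos(64π/45) = -0.2419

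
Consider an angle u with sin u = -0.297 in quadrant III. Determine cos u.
cos u = ±√(1 - sin²u) = -0.9549 (negative in QIII)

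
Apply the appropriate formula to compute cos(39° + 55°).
cos(39° + 55°) = cos 39° cos 55° - sin 39° sin 55° = -0.06976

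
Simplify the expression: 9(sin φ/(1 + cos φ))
9(sin φ/(1 + cos φ)) = 9(tan(φ/2)) (using Half angle)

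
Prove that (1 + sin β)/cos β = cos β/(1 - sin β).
LHS = (1 + sin β)(1 - sin β) / (cos β(1 - sin β)) = (1 - sin²β) / (cos β(1 - sin β)) = cos²β / (cos β(1 - sin β)) = cos β/(1 - sin β) = RHS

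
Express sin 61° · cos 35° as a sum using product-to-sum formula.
sin 61° cos 35° = (1/2)[sin(61°+35°) + sin(61°-35°)]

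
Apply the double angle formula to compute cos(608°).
cos(608°) = cos²304° - sin²304° = -0.3746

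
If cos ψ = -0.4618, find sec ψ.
sec ψ = 1/cos ψ = -2.165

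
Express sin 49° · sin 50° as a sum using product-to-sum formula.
sin 49° sin 50° = (1/2)[cos(49°-50°) - cos(49°+50°)]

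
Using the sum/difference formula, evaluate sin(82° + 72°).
sin(82° + 72°) = sin 82° cos 72° + cos 82° sin 72° = 0.4384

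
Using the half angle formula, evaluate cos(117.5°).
cos(117.5°) = -√((1 + cos 235°)/2) = -0.4617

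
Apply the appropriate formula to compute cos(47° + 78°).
cos(47° + 78°) = cos 47° cos 78° - sin 47° sin 78° = -0.5736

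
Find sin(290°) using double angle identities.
sin(290°) = 2 sin 145° cos 145° = -0.9397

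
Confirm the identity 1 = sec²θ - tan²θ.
RHS = 1/cos²θ - sin²θ/cos²θ = (1 - sin²θ)/cos²θ = cos²θ/cos²θ = 1 = LHS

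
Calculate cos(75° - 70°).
cos(75° - 70°) = cos 75° cos 70° + sin 75° sin 70° = 0.9962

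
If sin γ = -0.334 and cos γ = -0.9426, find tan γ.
tan γ = sin γ / cos γ = 0.3543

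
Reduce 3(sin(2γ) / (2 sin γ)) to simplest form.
3(sin(2γ) / (2 sin γ)) = 3(cos γ) (using Double angle)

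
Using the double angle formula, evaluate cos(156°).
cos(156°) = cos²78° - sin²78° = -0.9135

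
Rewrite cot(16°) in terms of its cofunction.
cot(16°) = tan(90° - 16°) = tan(74°)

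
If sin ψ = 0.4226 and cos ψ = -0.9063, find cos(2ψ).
cos(2ψ) = cos²ψ - sin²ψ = 0.6428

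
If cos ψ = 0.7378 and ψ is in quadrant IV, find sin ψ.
sin ψ = -0.675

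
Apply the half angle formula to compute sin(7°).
sin(7°) = √((1 - cos 14°)/2) = 0.1219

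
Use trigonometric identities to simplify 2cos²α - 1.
2cos²α - 1 = cos(2α) (using Double angle)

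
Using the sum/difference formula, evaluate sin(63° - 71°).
sin(63° - 71°) = sin 63° cos 71° - cos 63° sin 71° = -0.1392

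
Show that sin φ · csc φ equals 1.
LHS = sin φ · (1/sin φ) = 1 = RHS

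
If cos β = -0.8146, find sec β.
sec β = 1/cos β = -1.228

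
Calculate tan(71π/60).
tan(71π/60) = 0.6494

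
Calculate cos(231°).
cos(231°) = -0.6293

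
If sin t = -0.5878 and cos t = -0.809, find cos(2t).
cos(2t) = cos²t - sin²t = 0.309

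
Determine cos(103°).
cos(103°) = -0.225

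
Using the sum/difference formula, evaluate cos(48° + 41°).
cos(48° + 41°) = cos 48° cos 41° - sin 48° sin 41° = 0.01745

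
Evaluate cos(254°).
cos(254°) = -0.2756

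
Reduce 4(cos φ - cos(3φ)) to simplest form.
4(cos φ - cos(3φ)) = 4(2 sin(2φ) sin φ) (using Sum-to-product)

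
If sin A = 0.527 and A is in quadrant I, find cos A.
cos A = 0.8499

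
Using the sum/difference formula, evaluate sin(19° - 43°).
sin(19° - 43°) = sin 19° cos 43° - cos 19° sin 43° = -0.4067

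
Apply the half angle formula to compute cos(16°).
cos(16°) = √((1 + cos 32°)/2) = 0.9613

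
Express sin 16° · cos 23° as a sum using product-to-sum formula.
sin 16° cos 23° = (1/2)[sin(16°+23°) + sin(16°-23°)]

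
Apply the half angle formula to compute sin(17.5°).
sin(17.5°) = √((1 - cos 35°)/2) = 0.3007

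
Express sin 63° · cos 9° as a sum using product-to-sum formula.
sin 63° cos 9° = (1/2)[sin(63°+9°) + sin(63°-9°)]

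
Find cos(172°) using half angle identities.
cos(172°) = -√((1 + cos 344°)/2) = -0.9903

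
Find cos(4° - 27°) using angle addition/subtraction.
cos(4° - 27°) = cos 4° cos 27° + sin 4° sin 27° = 0.9205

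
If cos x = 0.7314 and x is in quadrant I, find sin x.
sin x = 0.6819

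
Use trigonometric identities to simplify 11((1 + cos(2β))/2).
11((1 + cos(2β))/2) = 11(cos²β) (using Power reduction)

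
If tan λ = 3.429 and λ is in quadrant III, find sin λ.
sin λ = -0.96 (using tan²λ + 1 = sec²λ)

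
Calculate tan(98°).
tan(98°) = -7.115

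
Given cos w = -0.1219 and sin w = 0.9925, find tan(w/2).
tan(w/2) = sin w / (1 + cos w) = 1.13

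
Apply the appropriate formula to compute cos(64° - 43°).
cos(64° - 43°) = cos 64° cos 43° + sin 64° sin 43° = 0.9336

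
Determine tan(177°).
tan(177°) = -0.05241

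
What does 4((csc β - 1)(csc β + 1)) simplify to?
4((csc β - 1)(csc β + 1)) = 4(cot²β) (using Diff. of squares)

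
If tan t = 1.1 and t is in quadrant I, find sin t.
sin t = 0.7399 (using tan²t + 1 = sec²t)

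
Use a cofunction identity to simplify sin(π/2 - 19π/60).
sin(π/2 - 19π/60) = cos(19π/60)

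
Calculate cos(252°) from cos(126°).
cos(252°) = 1 - 2sin²126° = -0.309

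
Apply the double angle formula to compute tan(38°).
tan(38°) = 2 tan 19° / (1 - tan²19°) = 0.7813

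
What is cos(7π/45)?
cos(7π/45) = 0.8829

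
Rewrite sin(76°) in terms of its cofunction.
sin(76°) = cos(90° - 76°) = cos(14°)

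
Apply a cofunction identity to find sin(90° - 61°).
sin(90° - 61°) = cos(61°) = 0.4848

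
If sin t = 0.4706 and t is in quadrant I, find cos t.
cos t = 0.8823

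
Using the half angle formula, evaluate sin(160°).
sin(160°) = √((1 - cos 320°)/2) = 0.342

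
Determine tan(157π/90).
tan(157π/90) = -1.036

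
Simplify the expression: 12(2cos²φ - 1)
12(2cos²φ - 1) = 12(cos(2φ)) (using Double angle)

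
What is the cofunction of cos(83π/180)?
cos(83π/180) = sin(π/2 - 83π/180) = sin(7π/180)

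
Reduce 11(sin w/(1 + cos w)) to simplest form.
11(sin w/(1 + cos w)) = 11(tan(w/2)) (using Half angle)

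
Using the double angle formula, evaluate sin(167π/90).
sin(167π/90) = 2 sin 167π/180 cos 167π/180 = -0.4384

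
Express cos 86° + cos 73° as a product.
cos 86° + cos 73° = 2 cos(79.5°) cos(6.5°)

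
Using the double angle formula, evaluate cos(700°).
cos(700°) = 1 - 2sin²350° = 0.9397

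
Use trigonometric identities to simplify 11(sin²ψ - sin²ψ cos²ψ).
11(sin²ψ - sin²ψ cos²ψ) = 11(sin⁴ψ) (using Factoring)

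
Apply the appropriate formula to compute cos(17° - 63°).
cos(17° - 63°) = cos 17° cos 63° + sin 17° sin 63° = 0.6947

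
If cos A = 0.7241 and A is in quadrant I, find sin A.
sin A = 0.6897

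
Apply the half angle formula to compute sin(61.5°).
sin(61.5°) = √((1 - cos 123°)/2) = 0.8788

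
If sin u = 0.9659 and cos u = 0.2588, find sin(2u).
sin(2u) = 2 sin u cos u = 0.4999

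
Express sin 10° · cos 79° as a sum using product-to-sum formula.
sin 10° cos 79° = (1/2)[sin(10°+79°) + sin(10°-79°)]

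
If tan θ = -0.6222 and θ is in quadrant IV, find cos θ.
cos θ = 0.8491 (using tan²θ + 1 = sec²θ)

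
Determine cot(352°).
cot(352°) = -7.115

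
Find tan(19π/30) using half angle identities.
tan(19π/30) = sin 19π/15 / (1 + cos 19π/15) = -2.246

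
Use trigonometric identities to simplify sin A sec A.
sin A sec A = tan A (using Reciprocal + quotient)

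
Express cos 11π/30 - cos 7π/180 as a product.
cos 11π/30 - cos 7π/180 = -2 sin(73π/360) sin(59π/360)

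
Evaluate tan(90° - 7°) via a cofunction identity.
tan(90° - 7°) = cot(7°) = 8.144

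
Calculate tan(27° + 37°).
tan(27° + 37°) = (tan 27° + tan 37°)/(1 - tan 27° tan 37°) = 2.05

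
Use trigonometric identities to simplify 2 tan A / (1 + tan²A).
2 tan A / (1 + tan²A) = sin(2A) (using Double angle)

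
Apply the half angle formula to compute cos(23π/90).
cos(23π/90) = √((1 + cos 23π/45)/2) = 0.6947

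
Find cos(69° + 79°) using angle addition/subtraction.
cos(69° + 79°) = cos 69° cos 79° - sin 69° sin 79° = -0.848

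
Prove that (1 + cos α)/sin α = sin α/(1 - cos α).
RHS = sin α(1 + cos α) / ((1 - cos α)(1 + cos α)) = sin α(1 + cos α) / (1 - cos²α) = sin α(1 + cos α) / sin²α = (1 + cos α)/sin α = LHS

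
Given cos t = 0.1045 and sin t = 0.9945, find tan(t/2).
tan(t/2) = sin t / (1 + cos t) = 0.9004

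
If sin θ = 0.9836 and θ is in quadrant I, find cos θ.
cos θ = 0.1804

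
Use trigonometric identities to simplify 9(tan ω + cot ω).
9(tan ω + cot ω) = 9(sec ω csc ω) (using Quotient identities)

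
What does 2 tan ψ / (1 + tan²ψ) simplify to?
2 tan ψ / (1 + tan²ψ) = sin(2ψ) (using Double angle)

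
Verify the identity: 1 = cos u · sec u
RHS = cos u · (1/cos u) = 1 = LHS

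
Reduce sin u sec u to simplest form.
sin u sec u = tan u (using Reciprocal + quotient)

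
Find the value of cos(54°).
cos(54°) = 0.5878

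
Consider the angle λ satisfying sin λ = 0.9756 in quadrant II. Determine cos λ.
cos λ = ±√(1 - sin²λ) = -0.2196 (negative in QII)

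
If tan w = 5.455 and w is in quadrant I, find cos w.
cos w = 0.1803 (using tan²w + 1 = sec²w)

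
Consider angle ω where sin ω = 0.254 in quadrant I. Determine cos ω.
cos ω = √(1 - sin²ω) = 0.9672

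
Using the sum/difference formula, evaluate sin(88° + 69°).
sin(88° + 69°) = sin 88° cos 69° + cos 88° sin 69° = 0.3907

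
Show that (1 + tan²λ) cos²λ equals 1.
LHS = sec²λ · cos²λ = (1/cos²λ) · cos²λ = 1 = RHS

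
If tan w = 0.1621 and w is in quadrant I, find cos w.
cos w = 0.9871 (using tan²w + 1 = sec²w)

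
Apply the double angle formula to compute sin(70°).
sin(70°) = 2 sin 35° cos 35° = 0.9397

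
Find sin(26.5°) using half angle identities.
sin(26.5°) = √((1 - cos 53°)/2) = 0.4462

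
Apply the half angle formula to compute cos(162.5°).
cos(162.5°) = -√((1 + cos 325°)/2) = -0.9537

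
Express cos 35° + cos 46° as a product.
cos 35° + cos 46° = 2 cos(40.5°) cos(-5.5°)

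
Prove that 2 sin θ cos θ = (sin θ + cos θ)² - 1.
RHS = sin²θ + 2 sin θ cos θ + cos²θ - 1 = (sin²θ + cos²θ) + 2 sin θ cos θ - 1 = 1 + 2 sin θ cos θ - 1 = 2 sin θ cos θ = LHS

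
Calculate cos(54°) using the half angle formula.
cos(54°) = √((1 + cos 108°)/2) = 0.5878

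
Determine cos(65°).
cos(65°) = 0.4226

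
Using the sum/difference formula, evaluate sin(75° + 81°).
sin(75° + 81°) = sin 75° cos 81° + cos 75° sin 81° = 0.4067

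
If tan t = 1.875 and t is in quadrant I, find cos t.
cos t = 0.4706 (using tan²t + 1 = sec²t)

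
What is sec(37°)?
sec(37°) = 1.252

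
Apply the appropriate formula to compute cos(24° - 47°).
cos(24° - 47°) = cos 24° cos 47° + sin 24° sin 47° = 0.9205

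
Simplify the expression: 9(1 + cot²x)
9(1 + cot²x) = 9(csc²x) (using Pythagorean identity)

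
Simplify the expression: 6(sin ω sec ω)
6(sin ω sec ω) = 6(tan ω) (using Reciprocal + quotient)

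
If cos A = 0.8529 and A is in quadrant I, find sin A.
sin A = 0.5221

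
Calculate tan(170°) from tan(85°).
tan(170°) = 2 tan 85° / (1 - tan²85°) = -0.1763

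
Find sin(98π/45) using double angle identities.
sin(98π/45) = 2 sin 49π/45 cos 49π/45 = 0.5299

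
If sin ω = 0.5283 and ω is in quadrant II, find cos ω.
cos ω = -0.8491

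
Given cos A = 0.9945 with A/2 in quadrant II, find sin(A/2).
sin(A/2) = ±√((1 - cos A)/2); positive since A/2 ∈ QII, so sin(A/2) = 0.05244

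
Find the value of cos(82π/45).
cos(82π/45) = 0.848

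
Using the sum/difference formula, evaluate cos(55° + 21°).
cos(55° + 21°) = cos 55° cos 21° - sin 55° sin 21° = 0.2419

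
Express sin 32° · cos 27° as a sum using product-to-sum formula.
sin 32° cos 27° = (1/2)[sin(32°+27°) + sin(32°-27°)]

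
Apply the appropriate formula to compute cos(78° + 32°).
cos(78° + 32°) = cos 78° cos 32° - sin 78° sin 32° = -0.342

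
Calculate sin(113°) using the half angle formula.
sin(113°) = √((1 - cos 226°)/2) = 0.9205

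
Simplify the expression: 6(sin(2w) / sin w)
6(sin(2w) / sin w) = 6(2 cos w) (using Double angle)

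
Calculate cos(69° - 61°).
cos(69° - 61°) = cos 69° cos 61° + sin 69° sin 61° = 0.9903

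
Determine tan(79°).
tan(79°) = 5.145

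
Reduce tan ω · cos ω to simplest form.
tan ω · cos ω = sin ω (using Quotient identity)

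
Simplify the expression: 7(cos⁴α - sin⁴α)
7(cos⁴α - sin⁴α) = 7(cos(2α)) (using Factoring + double angle)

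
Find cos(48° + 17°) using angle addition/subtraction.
cos(48° + 17°) = cos 48° cos 17° - sin 48° sin 17° = 0.4226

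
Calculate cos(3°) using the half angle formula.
cos(3°) = √((1 + cos 6°)/2) = 0.9986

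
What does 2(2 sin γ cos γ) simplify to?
2(2 sin γ cos γ) = 2(sin(2γ)) (using Double angle)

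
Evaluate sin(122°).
sin(122°) = 0.848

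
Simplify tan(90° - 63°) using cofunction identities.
tan(90° - 63°) = cot(63°)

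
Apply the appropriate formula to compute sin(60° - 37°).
sin(60° - 37°) = sin 60° cos 37° - cos 60° sin 37° = 0.3907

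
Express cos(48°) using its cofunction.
cos(48°) = sin(90° - 48°) = sin(42°)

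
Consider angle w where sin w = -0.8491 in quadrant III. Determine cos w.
cos w = ±√(1 - sin²w) = -0.5282 (negative in QIII)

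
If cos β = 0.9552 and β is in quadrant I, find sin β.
sin β = 0.296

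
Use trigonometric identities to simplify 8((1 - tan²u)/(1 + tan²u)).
8((1 - tan²u)/(1 + tan²u)) = 8(cos(2u)) (using Double angle)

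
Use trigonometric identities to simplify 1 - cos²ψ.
1 - cos²ψ = sin²ψ (using Pythagorean identity)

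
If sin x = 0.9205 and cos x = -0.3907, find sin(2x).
sin(2x) = 2 sin x cos x = -0.7193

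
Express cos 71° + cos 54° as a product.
cos 71° + cos 54° = 2 cos(62.5°) cos(8.5°)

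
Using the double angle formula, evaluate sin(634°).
sin(634°) = 2 sin 317° cos 317° = -0.9976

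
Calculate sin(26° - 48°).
sin(26° - 48°) = sin 26° cos 48° - cos 26° sin 48° = -0.3746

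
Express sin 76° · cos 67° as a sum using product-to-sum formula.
sin 76° cos 67° = (1/2)[sin(76°+67°) + sin(76°-67°)]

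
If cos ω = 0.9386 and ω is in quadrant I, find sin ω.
sin ω = 0.345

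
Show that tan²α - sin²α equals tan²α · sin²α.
LHS = sin²α/cos²α - sin²α = sin²α(1/cos²α - 1) = sin²α · (1 - cos²α)/cos²α = sin²α · sin²α/cos²α = sin²α · tan²α = RHS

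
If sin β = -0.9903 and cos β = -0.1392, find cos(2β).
cos(2β) = cos²β - sin²β = -0.9613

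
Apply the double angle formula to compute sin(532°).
sin(532°) = 2 sin 266° cos 266° = 0.1392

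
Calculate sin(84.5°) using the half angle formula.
sin(84.5°) = √((1 - cos 169°)/2) = 0.9954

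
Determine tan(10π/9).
tan(10π/9) = 0.364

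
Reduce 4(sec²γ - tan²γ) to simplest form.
4(sec²γ - tan²γ) = 4 (using Pythagorean identity)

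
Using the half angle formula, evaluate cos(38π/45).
cos(38π/45) = -√((1 + cos 76π/45)/2) = -0.8829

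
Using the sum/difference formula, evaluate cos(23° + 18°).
cos(23° + 18°) = cos 23° cos 18° - sin 23° sin 18° = 0.7547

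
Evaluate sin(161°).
sin(161°) = 0.3256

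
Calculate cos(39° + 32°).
cos(39° + 32°) = cos 39° cos 32° - sin 39° sin 32° = 0.3256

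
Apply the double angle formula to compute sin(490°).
sin(490°) = 2 sin 245° cos 245° = 0.766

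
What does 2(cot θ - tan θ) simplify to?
2(cot θ - tan θ) = 2(2 cot(2θ)) (using Double angle)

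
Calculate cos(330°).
cos(330°) = √3/2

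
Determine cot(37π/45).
cot(37π/45) = -1.6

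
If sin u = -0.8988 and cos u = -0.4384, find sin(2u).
sin(2u) = 2 sin u cos u = 0.7881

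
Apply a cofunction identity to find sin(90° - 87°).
sin(90° - 87°) = cos(87°) = 0.05234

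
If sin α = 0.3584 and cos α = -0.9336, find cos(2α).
cos(2α) = cos²α - sin²α = 0.7432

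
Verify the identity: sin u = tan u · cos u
RHS = (sin u/cos u) · cos u = sin u = LHS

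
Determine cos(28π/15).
cos(28π/15) = 0.9135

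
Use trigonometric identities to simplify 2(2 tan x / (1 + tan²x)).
2(2 tan x / (1 + tan²x)) = 2(sin(2x)) (using Double angle)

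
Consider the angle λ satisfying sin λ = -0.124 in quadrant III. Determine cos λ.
cos λ = ±√(1 - sin²λ) = -0.9923 (negative in QIII)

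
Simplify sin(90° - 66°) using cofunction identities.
sin(90° - 66°) = cos(66°)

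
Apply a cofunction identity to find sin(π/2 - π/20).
sin(π/2 - π/20) = cos(π/20) = 0.9877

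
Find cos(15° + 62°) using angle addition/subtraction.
cos(15° + 62°) = cos 15° cos 62° - sin 15° sin 62° = 0.225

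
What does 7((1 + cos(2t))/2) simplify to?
7((1 + cos(2t))/2) = 7(cos²t) (using Power reduction)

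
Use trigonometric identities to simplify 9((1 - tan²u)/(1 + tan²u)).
9((1 - tan²u)/(1 + tan²u)) = 9(cos(2u)) (using Double angle)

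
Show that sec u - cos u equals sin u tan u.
LHS = 1/cos u - cos u = (1 - cos²u)/cos u = sin²u/cos u = sin u · (sin u/cos u) = sin u tan u = RHS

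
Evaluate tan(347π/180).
tan(347π/180) = -0.2309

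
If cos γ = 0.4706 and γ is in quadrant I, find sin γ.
sin γ = 0.8823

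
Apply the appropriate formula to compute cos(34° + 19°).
cos(34° + 19°) = cos 34° cos 19° - sin 34° sin 19° = 0.6018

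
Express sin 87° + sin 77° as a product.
sin 87° + sin 77° = 2 sin(82°) cos(5°)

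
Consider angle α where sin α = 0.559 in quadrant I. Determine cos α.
cos α = √(1 - sin²α) = 0.8292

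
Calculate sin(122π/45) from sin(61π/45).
sin(122π/45) = 2 sin 61π/45 cos 61π/45 = 0.788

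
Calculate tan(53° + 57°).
tan(53° + 57°) = (tan 53° + tan 57°)/(1 - tan 53° tan 57°) = -2.747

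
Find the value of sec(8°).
sec(8°) = 1.01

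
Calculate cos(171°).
cos(171°) = -0.9877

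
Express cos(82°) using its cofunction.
cos(82°) = sin(90° - 82°) = sin(8°)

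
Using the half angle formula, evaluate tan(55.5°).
tan(55.5°) = sin 111° / (1 + cos 111°) = 1.455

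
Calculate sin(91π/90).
sin(91π/90) = -0.0349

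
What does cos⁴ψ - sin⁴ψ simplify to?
cos⁴ψ - sin⁴ψ = cos(2ψ) (using Factoring + double angle)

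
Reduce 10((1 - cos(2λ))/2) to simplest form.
10((1 - cos(2λ))/2) = 10(sin²λ) (using Power reduction)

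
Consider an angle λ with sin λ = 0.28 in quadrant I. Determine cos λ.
cos λ = √(1 - sin²λ) = 0.96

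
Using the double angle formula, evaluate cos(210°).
cos(210°) = cos²105° - sin²105° = -√3/2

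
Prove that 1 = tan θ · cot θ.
RHS = (sin θ/cos θ) · (cos θ/sin θ) = 1 = LHS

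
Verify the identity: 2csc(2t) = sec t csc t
LHS = 2/sin(2t) = 2/(2 sin t cos t) = 1/(sin t cos t) = (1/cos t)(1/sin t) = sec t csc t = RHS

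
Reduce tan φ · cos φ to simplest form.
tan φ · cos φ = sin φ (using Quotient identity)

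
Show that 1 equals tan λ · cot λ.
RHS = (sin λ/cos λ) · (cos λ/sin λ) = 1 = LHS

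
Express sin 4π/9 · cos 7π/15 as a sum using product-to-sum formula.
sin 4π/9 cos 7π/15 = (1/2)[sin(4π/9+7π/15) + sin(4π/9-7π/15)]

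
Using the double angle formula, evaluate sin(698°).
sin(698°) = 2 sin 349° cos 349° = -0.3746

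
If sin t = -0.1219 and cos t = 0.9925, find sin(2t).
sin(2t) = 2 sin t cos t = -0.242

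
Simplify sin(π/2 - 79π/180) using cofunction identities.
sin(π/2 - 79π/180) = cos(79π/180)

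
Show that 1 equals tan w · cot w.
RHS = (sin w/cos w) · (cos w/sin w) = 1 = LHS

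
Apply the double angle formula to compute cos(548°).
cos(548°) = cos²274° - sin²274° = -0.9903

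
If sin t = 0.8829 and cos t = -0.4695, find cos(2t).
cos(2t) = cos²t - sin²t = -0.5591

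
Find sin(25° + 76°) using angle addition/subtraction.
sin(25° + 76°) = sin 25° cos 76° + cos 25° sin 76° = 0.9816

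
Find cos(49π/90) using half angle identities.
cos(49π/90) = -√((1 + cos 49π/45)/2) = -0.1392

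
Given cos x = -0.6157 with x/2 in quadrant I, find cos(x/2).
cos(x/2) = ±√((1 + cos x)/2); positive since x/2 ∈ QI, so cos(x/2) = 0.4383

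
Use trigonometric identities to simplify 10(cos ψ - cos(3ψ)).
10(cos ψ - cos(3ψ)) = 10(2 sin(2ψ) sin ψ) (using Sum-to-product)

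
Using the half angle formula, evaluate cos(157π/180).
cos(157π/180) = -√((1 + cos 157π/90)/2) = -0.9205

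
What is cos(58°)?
cos(58°) = 0.5299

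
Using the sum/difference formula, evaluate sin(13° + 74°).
sin(13° + 74°) = sin 13° cos 74° + cos 13° sin 74° = 0.9986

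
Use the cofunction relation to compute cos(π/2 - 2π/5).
cos(π/2 - 2π/5) = sin(2π/5) = 0.9511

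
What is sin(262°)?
sin(262°) = -0.9903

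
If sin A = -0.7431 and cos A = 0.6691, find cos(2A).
cos(2A) = cos²A - sin²A = -0.1045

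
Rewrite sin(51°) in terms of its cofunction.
sin(51°) = cos(90° - 51°) = cos(39°)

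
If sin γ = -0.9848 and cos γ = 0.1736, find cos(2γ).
cos(2γ) = cos²γ - sin²γ = -0.9397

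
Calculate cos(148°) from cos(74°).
cos(148°) = cos²74° - sin²74° = -0.848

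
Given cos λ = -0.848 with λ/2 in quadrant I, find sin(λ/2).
sin(λ/2) = ±√((1 - cos λ)/2); positive since λ/2 ∈ QI, so sin(λ/2) = 0.9612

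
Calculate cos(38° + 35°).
cos(38° + 35°) = cos 38° cos 35° - sin 38° sin 35° = 0.2924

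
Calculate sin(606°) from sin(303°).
sin(606°) = 2 sin 303° cos 303° = -0.9135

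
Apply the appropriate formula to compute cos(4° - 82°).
cos(4° - 82°) = cos 4° cos 82° + sin 4° sin 82° = 0.2079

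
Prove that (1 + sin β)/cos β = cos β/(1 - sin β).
LHS = (1 + sin β)(1 - sin β) / (cos β(1 - sin β)) = (1 - sin²β) / (cos β(1 - sin β)) = cos²β / (cos β(1 - sin β)) = cos β/(1 - sin β) = RHS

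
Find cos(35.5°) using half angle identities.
cos(35.5°) = √((1 + cos 71°)/2) = 0.8141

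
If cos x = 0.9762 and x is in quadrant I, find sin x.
sin x = 0.2169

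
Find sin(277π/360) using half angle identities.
sin(277π/360) = √((1 - cos 277π/180)/2) = 0.6626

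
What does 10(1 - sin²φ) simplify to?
10(1 - sin²φ) = 10(cos²φ) (using Pythagorean identity)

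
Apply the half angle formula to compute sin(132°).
sin(132°) = √((1 - cos 264°)/2) = 0.7431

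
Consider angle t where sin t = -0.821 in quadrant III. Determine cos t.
cos t = ±√(1 - sin²t) = -0.5709 (negative in QIII)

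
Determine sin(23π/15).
sin(23π/15) = -0.9945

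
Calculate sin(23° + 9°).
sin(23° + 9°) = sin 23° cos 9° + cos 23° sin 9° = 0.5299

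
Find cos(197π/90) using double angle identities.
cos(197π/90) = cos²197π/180 - sin²197π/180 = 0.829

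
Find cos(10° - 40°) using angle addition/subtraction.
cos(10° - 40°) = cos 10° cos 40° + sin 10° sin 40° = √3/2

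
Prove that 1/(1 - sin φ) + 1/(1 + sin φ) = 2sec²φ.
LHS = [(1 + sin φ) + (1 - sin φ)] / [(1 - sin φ)(1 + sin φ)] = 2/(1 - sin²φ) = 2/cos²φ = 2sec²φ = RHS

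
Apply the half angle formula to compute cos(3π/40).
cos(3π/40) = √((1 + cos 3π/20)/2) = 0.9724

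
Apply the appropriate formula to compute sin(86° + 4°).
sin(86° + 4°) = sin 86° cos 4° + cos 86° sin 4° = 1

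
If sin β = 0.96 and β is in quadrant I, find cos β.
cos β = 0.28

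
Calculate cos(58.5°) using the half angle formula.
cos(58.5°) = √((1 + cos 117°)/2) = 0.5225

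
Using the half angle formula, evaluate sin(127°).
sin(127°) = √((1 - cos 254°)/2) = 0.7986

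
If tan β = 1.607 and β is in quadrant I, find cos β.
cos β = 0.5283 (using tan²β + 1 = sec²β)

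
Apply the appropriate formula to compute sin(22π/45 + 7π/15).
sin(22π/45 + 7π/15) = sin 22π/45 cos 7π/15 + cos 22π/45 sin 7π/15 = 0.1392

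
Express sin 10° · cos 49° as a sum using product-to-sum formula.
sin 10° cos 49° = (1/2)[sin(10°+49°) + sin(10°-49°)]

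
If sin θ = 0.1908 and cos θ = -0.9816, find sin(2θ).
sin(2θ) = 2 sin θ cos θ = -0.3746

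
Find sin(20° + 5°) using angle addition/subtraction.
sin(20° + 5°) = sin 20° cos 5° + cos 20° sin 5° = 0.4226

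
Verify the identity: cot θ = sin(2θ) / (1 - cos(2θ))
RHS = 2 sin θ cos θ / (2sin²θ) = cos θ/sin θ = cot θ = LHS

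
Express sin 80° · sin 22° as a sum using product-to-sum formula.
sin 80° sin 22° = (1/2)[cos(80°-22°) - cos(80°+22°)]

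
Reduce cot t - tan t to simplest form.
cot t - tan t = 2 cot(2t) (using Double angle)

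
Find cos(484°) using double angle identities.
cos(484°) = cos²242° - sin²242° = -0.5592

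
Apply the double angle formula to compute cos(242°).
cos(242°) = cos²121° - sin²121° = -0.4695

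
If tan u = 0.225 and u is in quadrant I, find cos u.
cos u = 0.9756 (using tan²u + 1 = sec²u)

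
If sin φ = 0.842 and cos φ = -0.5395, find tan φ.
tan φ = sin φ / cos φ = -1.561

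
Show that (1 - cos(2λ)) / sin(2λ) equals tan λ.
LHS = 2sin²λ / (2 sin λ cos λ) = sin λ/cos λ = tan λ = RHS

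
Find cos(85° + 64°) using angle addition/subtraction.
cos(85° + 64°) = cos 85° cos 64° - sin 85° sin 64° = -0.8572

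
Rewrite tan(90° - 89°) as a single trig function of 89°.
tan(90° - 89°) = cot(89°)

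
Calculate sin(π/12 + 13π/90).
sin(π/12 + 13π/90) = sin π/12 cos 13π/90 + cos π/12 sin 13π/90 = 0.6561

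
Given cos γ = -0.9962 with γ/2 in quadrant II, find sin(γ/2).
sin(γ/2) = ±√((1 - cos γ)/2); positive since γ/2 ∈ QII, so sin(γ/2) = 0.999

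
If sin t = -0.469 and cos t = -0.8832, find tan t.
tan t = sin t / cos t = 0.531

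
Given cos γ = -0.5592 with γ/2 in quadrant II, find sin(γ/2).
sin(γ/2) = ±√((1 - cos γ)/2); positive since γ/2 ∈ QII, so sin(γ/2) = 0.8829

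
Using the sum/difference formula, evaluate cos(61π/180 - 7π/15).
cos(61π/180 - 7π/15) = cos 61π/180 cos 7π/15 + sin 61π/180 sin 7π/15 = 0.9205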